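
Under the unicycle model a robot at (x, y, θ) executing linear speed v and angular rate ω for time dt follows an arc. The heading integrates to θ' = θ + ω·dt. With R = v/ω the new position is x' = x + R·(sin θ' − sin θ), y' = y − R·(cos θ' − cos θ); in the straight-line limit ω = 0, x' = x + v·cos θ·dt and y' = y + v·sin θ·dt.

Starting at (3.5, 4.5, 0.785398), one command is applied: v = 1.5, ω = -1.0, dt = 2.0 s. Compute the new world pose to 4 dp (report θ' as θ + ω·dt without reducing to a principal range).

(5.9665, 3.9624, -1.2146)

θ' = 0.7854 + -1.0·2.0 = -1.2146
R = v/ω = 1.5/-1.0 = -1.5000
x' = 3.5 + -1.5000·(sin -1.2146 − sin 0.7854) = 5.9665
y' = 4.5 − -1.5000·(cos -1.2146 − cos 0.7854) = 3.9624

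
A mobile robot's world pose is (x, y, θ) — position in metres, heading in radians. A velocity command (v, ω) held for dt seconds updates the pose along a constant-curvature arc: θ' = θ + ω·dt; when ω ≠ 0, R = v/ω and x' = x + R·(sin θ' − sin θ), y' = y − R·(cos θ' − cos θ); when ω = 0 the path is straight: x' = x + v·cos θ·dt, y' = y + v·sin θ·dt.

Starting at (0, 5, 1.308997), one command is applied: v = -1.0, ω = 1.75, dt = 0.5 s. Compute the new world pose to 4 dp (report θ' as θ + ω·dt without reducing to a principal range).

θ' = 1.3090 + 1.75·0.5 = 2.1840
R = v/ω = -1.0/1.75 = -0.5714
x' = 0 + -0.5714·(sin 2.1840 − sin 1.3090) = 0.0846
y' = 5 − -0.5714·(cos 2.1840 − cos 1.3090) = 4.5233

(0.0846, 4.5233, 2.1840)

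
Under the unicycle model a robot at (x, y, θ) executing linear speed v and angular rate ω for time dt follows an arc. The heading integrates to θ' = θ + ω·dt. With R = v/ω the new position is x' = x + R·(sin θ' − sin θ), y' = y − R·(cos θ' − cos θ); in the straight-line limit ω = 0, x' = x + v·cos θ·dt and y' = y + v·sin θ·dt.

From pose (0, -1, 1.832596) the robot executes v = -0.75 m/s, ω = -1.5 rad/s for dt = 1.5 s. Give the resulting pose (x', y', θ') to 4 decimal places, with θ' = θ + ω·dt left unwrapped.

θ' = 1.8326 + -1.5·1.5 = -0.4174
R = v/ω = -0.75/-1.5 = 0.5000
x' = 0 + 0.5000·(sin -0.4174 − sin 1.8326) = -0.6857
y' = -1 − 0.5000·(cos -0.4174 − cos 1.8326) = -1.5865

(-0.6857, -1.5865, -0.4174)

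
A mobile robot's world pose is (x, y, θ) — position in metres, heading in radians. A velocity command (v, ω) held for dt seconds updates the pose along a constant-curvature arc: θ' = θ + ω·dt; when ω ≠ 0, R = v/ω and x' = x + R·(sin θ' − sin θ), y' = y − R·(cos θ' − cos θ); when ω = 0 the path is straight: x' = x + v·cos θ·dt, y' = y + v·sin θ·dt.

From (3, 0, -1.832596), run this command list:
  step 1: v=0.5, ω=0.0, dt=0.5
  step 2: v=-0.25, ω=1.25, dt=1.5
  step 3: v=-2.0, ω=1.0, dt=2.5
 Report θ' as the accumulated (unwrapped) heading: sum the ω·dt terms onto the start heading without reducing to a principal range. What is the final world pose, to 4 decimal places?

step 1: θ'=-1.8326 (straight) → pose (2.9353, -0.2415, -1.8326)
step 2: θ'=0.0424 (R=-0.2000) → pose (2.7336, 0.0101, 0.0424)
step 3: θ'=2.5424 (R=-2.0000) → pose (1.6905, -3.6397, 2.5424)

(1.6905, -3.6397, 2.5424)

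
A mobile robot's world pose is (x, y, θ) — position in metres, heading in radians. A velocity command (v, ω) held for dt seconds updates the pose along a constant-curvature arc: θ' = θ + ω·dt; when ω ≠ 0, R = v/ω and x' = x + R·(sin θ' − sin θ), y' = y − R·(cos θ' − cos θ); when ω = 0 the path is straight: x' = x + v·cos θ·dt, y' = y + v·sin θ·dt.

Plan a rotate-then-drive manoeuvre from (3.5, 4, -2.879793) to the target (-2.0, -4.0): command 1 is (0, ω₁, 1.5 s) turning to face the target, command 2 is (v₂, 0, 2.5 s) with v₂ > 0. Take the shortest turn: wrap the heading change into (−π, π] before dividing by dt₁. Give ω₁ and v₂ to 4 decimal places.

heading to target = atan2(-4−4, -2−3.5) = -2.1731
Δθ = wrap(-2.1731 − -2.8798) = 0.7067; ω₁ = Δθ/dt₁ = 0.4711
distance = √((-2−3.5)² + (-4−4)²) = 9.7082; v₂ = distance/dt₂ = 3.8833

ω₁ = 0.4711, v₂ = 3.8833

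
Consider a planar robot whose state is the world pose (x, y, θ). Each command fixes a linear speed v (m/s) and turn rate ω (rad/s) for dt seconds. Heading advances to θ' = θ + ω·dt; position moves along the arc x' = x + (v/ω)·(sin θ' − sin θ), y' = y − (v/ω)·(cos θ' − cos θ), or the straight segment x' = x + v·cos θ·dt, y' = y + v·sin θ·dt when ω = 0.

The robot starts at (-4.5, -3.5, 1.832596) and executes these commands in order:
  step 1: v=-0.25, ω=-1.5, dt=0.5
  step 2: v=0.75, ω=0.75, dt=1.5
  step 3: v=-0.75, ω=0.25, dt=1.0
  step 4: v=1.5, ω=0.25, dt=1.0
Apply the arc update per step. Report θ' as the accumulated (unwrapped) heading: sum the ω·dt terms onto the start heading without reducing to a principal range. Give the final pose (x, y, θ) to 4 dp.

(-5.3450, -2.3055, 2.7076)

step 1: θ'=1.0826 (R=0.1667) → pose (-4.5138, -3.6213, 1.0826)
step 2: θ'=2.2076 (R=1.0000) → pose (-4.5930, -2.5576, 2.2076)
step 3: θ'=2.4576 (R=-3.0000) → pose (-4.0766, -3.0989, 2.4576)
step 4: θ'=2.7076 (R=6.0000) → pose (-5.3450, -2.3055, 2.7076)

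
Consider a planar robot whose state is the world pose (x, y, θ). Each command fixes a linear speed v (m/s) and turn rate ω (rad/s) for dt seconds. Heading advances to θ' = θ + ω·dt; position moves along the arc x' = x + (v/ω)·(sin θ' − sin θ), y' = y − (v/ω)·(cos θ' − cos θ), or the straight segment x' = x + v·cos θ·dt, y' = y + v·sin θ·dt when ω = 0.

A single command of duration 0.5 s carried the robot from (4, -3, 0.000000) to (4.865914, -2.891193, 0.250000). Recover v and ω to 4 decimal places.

Δθ = 0.250000 − 0.000000 = 0.250000
ω = Δθ/dt = 0.250000/0.5 = 0.5000
R = Δx/(sin θ' − sin θ) = 3.5000
v = R·ω = 3.5000·0.5000 = 1.7500

v = 1.7500, ω = 0.5000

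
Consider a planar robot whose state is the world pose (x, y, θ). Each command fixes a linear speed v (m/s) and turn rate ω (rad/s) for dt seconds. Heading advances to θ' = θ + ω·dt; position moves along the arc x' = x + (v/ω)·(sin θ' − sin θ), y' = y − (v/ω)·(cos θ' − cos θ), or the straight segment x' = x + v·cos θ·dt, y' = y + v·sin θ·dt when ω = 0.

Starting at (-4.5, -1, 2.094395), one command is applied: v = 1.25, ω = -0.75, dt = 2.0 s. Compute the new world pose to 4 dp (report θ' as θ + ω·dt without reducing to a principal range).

θ' = 2.0944 + -0.75·2.0 = 0.5944
R = v/ω = 1.25/-0.75 = -1.6667
x' = -4.5 + -1.6667·(sin 0.5944 − sin 2.0944) = -3.9900
y' = -1 − -1.6667·(cos 0.5944 − cos 2.0944) = 1.2141

(-3.9900, 1.2141, 0.5944)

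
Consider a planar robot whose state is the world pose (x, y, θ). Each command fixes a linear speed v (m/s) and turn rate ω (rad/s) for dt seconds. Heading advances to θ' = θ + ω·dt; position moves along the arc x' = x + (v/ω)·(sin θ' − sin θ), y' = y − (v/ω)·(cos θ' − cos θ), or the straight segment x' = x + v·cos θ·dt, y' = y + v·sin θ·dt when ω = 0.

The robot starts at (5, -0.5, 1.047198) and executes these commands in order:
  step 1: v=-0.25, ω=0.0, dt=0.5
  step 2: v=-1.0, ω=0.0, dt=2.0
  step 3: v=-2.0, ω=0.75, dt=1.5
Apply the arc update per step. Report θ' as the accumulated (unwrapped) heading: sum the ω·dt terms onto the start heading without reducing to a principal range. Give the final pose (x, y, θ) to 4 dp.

step 1: θ'=1.0472 (straight) → pose (4.9375, -0.6083, 1.0472)
step 2: θ'=1.0472 (straight) → pose (3.9375, -2.3403, 1.0472)
step 3: θ'=2.1722 (R=-2.6667) → pose (4.0481, -5.1824, 2.1722)

(4.0481, -5.1824, 2.1722)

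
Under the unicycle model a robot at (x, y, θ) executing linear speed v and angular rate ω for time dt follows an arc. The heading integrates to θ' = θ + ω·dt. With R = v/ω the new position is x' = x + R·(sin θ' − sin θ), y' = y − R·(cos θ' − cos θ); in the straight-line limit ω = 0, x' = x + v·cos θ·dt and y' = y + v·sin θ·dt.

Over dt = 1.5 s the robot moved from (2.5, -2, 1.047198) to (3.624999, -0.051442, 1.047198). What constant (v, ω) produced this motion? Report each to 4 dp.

v = 1.5000, ω = 0.0000

Δθ = 1.047198 − 1.047198 = 0.000000
ω = Δθ/dt = 0.000000/1.5 = 0.0000
ω = 0 → v = (Δx·cos θ + Δy·sin θ)/dt = 1.5000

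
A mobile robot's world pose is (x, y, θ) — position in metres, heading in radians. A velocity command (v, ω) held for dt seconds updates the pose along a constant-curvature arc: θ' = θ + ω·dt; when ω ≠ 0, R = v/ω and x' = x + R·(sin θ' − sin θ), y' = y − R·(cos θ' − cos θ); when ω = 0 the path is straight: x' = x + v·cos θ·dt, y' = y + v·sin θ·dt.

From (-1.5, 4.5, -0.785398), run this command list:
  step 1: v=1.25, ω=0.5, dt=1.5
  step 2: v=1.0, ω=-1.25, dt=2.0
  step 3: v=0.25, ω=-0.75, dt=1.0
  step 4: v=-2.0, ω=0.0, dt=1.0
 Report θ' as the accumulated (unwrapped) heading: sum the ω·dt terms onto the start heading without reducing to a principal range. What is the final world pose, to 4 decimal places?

(2.3484, 1.9698, -3.2854)

step 1: θ'=-0.0354 (R=2.5000) → pose (0.1793, 3.7693, -0.0354)
step 2: θ'=-2.5354 (R=-0.8000) → pose (0.6068, 2.3124, -2.5354)
step 3: θ'=-3.2854 (R=-0.3333) → pose (0.3691, 2.2564, -3.2854)
step 4: θ'=-3.2854 (straight) → pose (2.3484, 1.9698, -3.2854)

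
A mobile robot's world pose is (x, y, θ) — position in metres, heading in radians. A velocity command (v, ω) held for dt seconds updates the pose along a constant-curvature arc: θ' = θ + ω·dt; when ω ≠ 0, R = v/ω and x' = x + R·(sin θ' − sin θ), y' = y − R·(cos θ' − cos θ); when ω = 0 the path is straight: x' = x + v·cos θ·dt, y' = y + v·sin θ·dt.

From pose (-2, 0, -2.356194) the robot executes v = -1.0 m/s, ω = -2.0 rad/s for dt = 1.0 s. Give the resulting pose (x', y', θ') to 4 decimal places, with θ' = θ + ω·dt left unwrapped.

θ' = -2.3562 + -2.0·1.0 = -4.3562
R = v/ω = -1.0/-2.0 = 0.5000
x' = -2 + 0.5000·(sin -4.3562 − sin -2.3562) = -1.1778
y' = 0 − 0.5000·(cos -4.3562 − cos -2.3562) = -0.1792

(-1.1778, -0.1792, -4.3562)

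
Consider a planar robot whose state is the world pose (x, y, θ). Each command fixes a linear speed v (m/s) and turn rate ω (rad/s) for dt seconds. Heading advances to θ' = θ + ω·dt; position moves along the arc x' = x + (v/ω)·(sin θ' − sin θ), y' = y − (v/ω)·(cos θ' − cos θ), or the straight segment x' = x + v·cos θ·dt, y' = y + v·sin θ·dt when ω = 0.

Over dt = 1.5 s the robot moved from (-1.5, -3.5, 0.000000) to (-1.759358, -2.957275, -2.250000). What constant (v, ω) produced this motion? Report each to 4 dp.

v = -0.5000, ω = -1.5000

Δθ = -2.250000 − 0.000000 = -2.250000
ω = Δθ/dt = -2.250000/1.5 = -1.5000
R = −Δy/(cos θ' − cos θ) = 0.3333
v = R·ω = 0.3333·-1.5000 = -0.5000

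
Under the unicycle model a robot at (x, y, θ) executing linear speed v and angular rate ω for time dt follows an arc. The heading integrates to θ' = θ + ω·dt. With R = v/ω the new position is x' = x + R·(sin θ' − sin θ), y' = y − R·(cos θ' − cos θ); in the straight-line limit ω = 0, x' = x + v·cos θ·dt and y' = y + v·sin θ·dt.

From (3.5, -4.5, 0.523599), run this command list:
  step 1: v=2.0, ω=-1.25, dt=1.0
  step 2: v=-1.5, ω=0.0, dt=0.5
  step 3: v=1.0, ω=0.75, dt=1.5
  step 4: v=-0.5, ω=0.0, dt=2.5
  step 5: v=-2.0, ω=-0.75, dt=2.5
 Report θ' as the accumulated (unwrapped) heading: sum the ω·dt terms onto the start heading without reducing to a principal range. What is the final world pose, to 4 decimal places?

(1.3633, -2.7023, -1.4764)

step 1: θ'=-0.7264 (R=-1.6000) → pose (5.3627, -4.6895, -0.7264)
step 2: θ'=-0.7264 (straight) → pose (4.8020, -4.1914, -0.7264)
step 3: θ'=0.3986 (R=1.3333) → pose (6.2051, -4.4234, 0.3986)
step 4: θ'=0.3986 (straight) → pose (5.0531, -4.9086, 0.3986)
step 5: θ'=-1.4764 (R=2.6667) → pose (1.3633, -2.7023, -1.4764)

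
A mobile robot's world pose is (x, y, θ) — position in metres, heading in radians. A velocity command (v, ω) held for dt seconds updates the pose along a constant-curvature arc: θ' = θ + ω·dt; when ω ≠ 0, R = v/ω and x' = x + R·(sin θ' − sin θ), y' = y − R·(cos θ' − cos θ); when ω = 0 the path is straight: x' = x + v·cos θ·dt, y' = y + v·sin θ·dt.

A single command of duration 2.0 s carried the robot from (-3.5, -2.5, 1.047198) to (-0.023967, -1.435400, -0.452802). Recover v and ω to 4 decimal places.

v = 2.0000, ω = -0.7500

Δθ = -0.452802 − 1.047198 = -1.500000
ω = Δθ/dt = -1.500000/2.0 = -0.7500
R = Δx/(sin θ' − sin θ) = -2.6667
v = R·ω = -2.6667·-0.7500 = 2.0000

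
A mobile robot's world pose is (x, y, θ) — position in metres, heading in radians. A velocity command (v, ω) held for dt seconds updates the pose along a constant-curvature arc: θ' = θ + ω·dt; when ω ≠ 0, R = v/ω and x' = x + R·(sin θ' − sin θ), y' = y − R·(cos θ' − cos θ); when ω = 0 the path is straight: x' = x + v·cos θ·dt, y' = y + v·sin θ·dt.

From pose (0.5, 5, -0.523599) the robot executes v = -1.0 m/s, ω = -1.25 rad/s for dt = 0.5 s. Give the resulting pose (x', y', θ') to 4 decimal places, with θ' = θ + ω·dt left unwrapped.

θ' = -0.5236 + -1.25·0.5 = -1.1486
R = v/ω = -1.0/-1.25 = 0.8000
x' = 0.5 + 0.8000·(sin -1.1486 − sin -0.5236) = 0.1702
y' = 5 − 0.8000·(cos -1.1486 − cos -0.5236) = 5.3650

(0.1702, 5.3650, -1.1486)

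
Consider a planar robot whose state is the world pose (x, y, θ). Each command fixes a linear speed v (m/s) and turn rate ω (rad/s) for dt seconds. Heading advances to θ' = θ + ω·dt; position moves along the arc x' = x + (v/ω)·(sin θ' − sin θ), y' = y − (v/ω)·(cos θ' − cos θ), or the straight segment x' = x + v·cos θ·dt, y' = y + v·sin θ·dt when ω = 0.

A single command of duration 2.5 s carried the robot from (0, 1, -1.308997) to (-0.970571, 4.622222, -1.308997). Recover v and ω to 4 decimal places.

v = -1.5000, ω = 0.0000

Δθ = -1.308997 − -1.308997 = 0.000000
ω = Δθ/dt = 0.000000/2.5 = 0.0000
ω = 0 → v = (Δx·cos θ + Δy·sin θ)/dt = -1.5000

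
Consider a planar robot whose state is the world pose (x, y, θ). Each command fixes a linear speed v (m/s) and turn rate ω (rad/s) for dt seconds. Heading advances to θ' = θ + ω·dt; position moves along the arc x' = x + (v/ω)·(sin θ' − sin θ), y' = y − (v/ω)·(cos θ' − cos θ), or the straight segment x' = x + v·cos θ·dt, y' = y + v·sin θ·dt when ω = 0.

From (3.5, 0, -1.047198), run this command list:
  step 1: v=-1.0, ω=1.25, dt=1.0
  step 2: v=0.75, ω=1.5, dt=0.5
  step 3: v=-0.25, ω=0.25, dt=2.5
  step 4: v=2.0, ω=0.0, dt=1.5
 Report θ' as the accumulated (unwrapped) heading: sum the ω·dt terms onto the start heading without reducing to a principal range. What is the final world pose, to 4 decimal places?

(2.7469, 2.9972, 1.5778)

step 1: θ'=0.2028 (R=-0.8000) → pose (2.6460, 0.3836, 0.2028)
step 2: θ'=0.9528 (R=0.5000) → pose (2.9529, 0.5837, 0.9528)
step 3: θ'=1.5778 (R=-1.0000) → pose (2.7679, -0.0027, 1.5778)
step 4: θ'=1.5778 (straight) → pose (2.7469, 2.9972, 1.5778)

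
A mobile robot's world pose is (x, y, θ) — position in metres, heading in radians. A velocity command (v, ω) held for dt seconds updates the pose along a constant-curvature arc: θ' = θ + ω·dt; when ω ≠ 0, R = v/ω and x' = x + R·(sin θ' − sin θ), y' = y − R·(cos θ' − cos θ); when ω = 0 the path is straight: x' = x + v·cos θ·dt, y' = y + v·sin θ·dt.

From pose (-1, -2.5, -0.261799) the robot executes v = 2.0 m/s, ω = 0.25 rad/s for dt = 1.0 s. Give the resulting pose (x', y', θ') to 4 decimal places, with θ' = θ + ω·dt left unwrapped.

(0.9762, -2.7720, -0.0118)

θ' = -0.2618 + 0.25·1.0 = -0.0118
R = v/ω = 2.0/0.25 = 8.0000
x' = -1 + 8.0000·(sin -0.0118 − sin -0.2618) = 0.9762
y' = -2.5 − 8.0000·(cos -0.0118 − cos -0.2618) = -2.7720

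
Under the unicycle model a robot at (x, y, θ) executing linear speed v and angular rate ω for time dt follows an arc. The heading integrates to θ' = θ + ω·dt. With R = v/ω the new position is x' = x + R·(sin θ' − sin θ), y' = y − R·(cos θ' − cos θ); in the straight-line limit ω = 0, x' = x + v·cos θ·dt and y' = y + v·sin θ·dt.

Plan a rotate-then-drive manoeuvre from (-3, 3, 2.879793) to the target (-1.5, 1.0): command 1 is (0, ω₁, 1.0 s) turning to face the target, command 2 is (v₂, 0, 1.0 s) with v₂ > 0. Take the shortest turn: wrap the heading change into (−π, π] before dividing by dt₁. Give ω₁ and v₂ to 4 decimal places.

heading to target = atan2(1−3, -1.5−-3) = -0.9273
Δθ = wrap(-0.9273 − 2.8798) = 2.4761; ω₁ = Δθ/dt₁ = 2.4761
distance = √((-1.5−-3)² + (1−3)²) = 2.5000; v₂ = distance/dt₂ = 2.5000

ω₁ = 2.4761, v₂ = 2.5000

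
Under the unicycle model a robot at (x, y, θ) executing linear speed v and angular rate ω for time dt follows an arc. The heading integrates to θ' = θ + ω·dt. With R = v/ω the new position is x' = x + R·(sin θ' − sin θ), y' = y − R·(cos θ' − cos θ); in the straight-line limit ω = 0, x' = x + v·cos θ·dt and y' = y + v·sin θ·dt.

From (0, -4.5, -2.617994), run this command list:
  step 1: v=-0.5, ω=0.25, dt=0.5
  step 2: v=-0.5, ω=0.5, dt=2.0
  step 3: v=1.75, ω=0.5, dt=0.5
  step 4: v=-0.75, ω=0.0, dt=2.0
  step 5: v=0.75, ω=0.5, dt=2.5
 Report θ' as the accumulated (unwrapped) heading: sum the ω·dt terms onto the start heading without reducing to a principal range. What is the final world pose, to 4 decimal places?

step 1: θ'=-2.4930 (R=-2.0000) → pose (0.2081, -4.3618, -2.4930)
step 2: θ'=-1.4930 (R=-1.0000) → pose (0.6010, -3.4872, -1.4930)
step 3: θ'=-1.2430 (R=3.5000) → pose (0.7768, -4.3420, -1.2430)
step 4: θ'=-1.2430 (straight) → pose (0.2939, -2.9219, -1.2430)
step 5: θ'=0.0070 (R=1.5000) → pose (1.7245, -3.9389, 0.0070)

(1.7245, -3.9389, 0.0070)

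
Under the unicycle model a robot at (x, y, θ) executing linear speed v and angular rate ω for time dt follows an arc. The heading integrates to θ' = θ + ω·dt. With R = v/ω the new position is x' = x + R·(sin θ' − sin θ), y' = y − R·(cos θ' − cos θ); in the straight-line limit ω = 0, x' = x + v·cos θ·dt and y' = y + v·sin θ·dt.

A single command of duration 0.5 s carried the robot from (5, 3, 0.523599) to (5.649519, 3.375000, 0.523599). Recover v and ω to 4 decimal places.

Δθ = 0.523599 − 0.523599 = 0.000000
ω = Δθ/dt = 0.000000/0.5 = 0.0000
ω = 0 → v = (Δx·cos θ + Δy·sin θ)/dt = 1.5000

v = 1.5000, ω = 0.0000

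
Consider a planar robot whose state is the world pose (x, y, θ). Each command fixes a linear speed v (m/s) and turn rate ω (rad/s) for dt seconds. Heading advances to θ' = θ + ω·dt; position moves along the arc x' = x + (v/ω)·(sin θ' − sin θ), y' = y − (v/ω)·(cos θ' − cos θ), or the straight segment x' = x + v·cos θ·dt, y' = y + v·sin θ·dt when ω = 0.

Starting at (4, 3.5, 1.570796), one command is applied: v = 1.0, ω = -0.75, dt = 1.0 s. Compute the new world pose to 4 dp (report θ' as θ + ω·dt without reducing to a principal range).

θ' = 1.5708 + -0.75·1.0 = 0.8208
R = v/ω = 1.0/-0.75 = -1.3333
x' = 4 + -1.3333·(sin 0.8208 − sin 1.5708) = 4.3577
y' = 3.5 − -1.3333·(cos 0.8208 − cos 1.5708) = 4.4089

(4.3577, 4.4089, 0.8208)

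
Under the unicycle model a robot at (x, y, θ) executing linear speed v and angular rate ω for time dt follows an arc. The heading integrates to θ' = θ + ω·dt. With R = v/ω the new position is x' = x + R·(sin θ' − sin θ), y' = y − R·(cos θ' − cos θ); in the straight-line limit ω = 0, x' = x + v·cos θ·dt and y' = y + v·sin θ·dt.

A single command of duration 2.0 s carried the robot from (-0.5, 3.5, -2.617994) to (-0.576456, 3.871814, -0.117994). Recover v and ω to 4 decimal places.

v = -0.2500, ω = 1.2500

Δθ = -0.117994 − -2.617994 = 2.500000
ω = Δθ/dt = 2.500000/2.0 = 1.2500
R = −Δy/(cos θ' − cos θ) = -0.2000
v = R·ω = -0.2000·1.2500 = -0.2500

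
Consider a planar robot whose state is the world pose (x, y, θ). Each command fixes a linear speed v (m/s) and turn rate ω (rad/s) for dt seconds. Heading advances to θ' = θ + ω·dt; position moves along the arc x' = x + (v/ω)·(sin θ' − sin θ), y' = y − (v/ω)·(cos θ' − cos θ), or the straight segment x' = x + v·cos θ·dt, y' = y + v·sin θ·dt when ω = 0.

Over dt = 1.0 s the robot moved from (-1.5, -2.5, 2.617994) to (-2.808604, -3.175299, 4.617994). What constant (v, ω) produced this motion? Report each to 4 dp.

v = 1.7500, ω = 2.0000

Δθ = 4.617994 − 2.617994 = 2.000000
ω = Δθ/dt = 2.000000/1.0 = 2.0000
R = Δx/(sin θ' − sin θ) = 0.8750
v = R·ω = 0.8750·2.0000 = 1.7500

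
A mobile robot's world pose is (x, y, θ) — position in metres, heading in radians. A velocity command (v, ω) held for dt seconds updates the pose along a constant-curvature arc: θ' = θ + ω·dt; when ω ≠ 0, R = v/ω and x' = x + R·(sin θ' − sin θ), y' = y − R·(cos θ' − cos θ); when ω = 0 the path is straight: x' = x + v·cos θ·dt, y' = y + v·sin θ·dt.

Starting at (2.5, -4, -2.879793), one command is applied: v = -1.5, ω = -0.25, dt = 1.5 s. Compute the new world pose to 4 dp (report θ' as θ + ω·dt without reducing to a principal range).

(4.7307, -3.8340, -3.2548)

θ' = -2.8798 + -0.25·1.5 = -3.2548
R = v/ω = -1.5/-0.25 = 6.0000
x' = 2.5 + 6.0000·(sin -3.2548 − sin -2.8798) = 4.7307
y' = -4 − 6.0000·(cos -3.2548 − cos -2.8798) = -3.8340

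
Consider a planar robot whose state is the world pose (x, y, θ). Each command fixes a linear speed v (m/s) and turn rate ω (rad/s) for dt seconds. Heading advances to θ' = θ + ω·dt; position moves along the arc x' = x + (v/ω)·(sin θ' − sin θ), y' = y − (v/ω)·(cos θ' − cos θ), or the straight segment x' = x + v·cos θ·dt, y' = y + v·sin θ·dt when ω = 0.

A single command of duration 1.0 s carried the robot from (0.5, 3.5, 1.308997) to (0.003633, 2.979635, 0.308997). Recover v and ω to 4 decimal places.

Δθ = 0.308997 − 1.308997 = -1.000000
ω = Δθ/dt = -1.000000/1.0 = -1.0000
R = −Δy/(cos θ' − cos θ) = 0.7500
v = R·ω = 0.7500·-1.0000 = -0.7500

v = -0.7500, ω = -1.0000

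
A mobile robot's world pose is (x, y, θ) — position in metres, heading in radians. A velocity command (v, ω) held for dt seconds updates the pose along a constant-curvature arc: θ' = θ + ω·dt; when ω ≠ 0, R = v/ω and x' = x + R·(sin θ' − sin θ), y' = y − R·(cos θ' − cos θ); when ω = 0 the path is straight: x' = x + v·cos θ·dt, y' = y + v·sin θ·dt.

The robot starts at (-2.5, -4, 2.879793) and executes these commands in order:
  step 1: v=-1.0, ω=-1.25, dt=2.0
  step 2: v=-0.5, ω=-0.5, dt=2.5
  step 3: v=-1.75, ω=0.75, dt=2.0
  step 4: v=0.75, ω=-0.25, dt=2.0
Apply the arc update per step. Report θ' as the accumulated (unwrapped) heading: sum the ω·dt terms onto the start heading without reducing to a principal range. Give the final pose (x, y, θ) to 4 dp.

step 1: θ'=0.3798 (R=0.8000) → pose (-2.4105, -5.5157, 0.3798)
step 2: θ'=-0.8702 (R=1.0000) → pose (-3.5457, -5.2317, -0.8702)
step 3: θ'=0.6298 (R=-2.3333) → pose (-6.7037, -4.8502, 0.6298)
step 4: θ'=0.1298 (R=-3.0000) → pose (-5.3250, -4.2999, 0.1298)

(-5.3250, -4.2999, 0.1298)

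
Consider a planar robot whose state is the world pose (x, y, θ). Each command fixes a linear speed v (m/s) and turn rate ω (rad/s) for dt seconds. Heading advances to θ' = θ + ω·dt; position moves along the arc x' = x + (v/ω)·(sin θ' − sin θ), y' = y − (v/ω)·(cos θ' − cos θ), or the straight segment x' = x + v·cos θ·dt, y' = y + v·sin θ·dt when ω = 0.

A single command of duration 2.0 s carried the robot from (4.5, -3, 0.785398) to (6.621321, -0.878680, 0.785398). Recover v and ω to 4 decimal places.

Δθ = 0.785398 − 0.785398 = 0.000000
ω = Δθ/dt = 0.000000/2.0 = 0.0000
ω = 0 → v = (Δx·cos θ + Δy·sin θ)/dt = 1.5000

v = 1.5000, ω = 0.0000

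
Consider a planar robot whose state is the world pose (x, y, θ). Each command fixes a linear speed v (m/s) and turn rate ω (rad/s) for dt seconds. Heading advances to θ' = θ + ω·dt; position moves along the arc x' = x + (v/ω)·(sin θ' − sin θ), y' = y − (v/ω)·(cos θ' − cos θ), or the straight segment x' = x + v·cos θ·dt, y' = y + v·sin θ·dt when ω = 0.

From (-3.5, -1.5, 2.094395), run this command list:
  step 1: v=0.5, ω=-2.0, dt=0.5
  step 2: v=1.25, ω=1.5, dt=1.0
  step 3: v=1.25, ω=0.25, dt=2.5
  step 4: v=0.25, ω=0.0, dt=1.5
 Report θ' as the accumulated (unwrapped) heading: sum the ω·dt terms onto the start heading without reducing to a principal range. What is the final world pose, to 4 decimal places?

step 1: θ'=1.0944 (R=-0.2500) → pose (-3.5057, -1.2604, 1.0944)
step 2: θ'=2.5944 (R=0.8333) → pose (-3.8126, -0.1665, 2.5944)
step 3: θ'=3.2194 (R=5.0000) → pose (-6.8027, 0.5484, 3.2194)
step 4: θ'=3.2194 (straight) → pose (-7.1766, 0.5193, 3.2194)

(-7.1766, 0.5193, 3.2194)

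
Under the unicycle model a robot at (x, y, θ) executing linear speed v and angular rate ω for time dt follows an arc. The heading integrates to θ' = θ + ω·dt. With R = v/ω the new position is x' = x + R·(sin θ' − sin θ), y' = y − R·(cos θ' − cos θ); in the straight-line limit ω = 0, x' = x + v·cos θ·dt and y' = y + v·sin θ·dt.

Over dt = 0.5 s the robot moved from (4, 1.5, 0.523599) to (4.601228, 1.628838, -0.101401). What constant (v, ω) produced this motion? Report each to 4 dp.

v = 1.2500, ω = -1.2500

Δθ = -0.101401 − 0.523599 = -0.625000
ω = Δθ/dt = -0.625000/0.5 = -1.2500
R = Δx/(sin θ' − sin θ) = -1.0000
v = R·ω = -1.0000·-1.2500 = 1.2500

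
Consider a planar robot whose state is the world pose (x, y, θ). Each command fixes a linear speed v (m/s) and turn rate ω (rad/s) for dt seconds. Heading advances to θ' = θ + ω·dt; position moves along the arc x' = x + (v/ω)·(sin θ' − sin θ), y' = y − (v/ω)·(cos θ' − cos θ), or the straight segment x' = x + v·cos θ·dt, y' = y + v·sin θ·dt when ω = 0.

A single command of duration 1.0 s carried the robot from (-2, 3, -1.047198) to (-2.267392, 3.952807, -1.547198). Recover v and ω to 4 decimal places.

Δθ = -1.547198 − -1.047198 = -0.500000
ω = Δθ/dt = -0.500000/1.0 = -0.5000
R = −Δy/(cos θ' − cos θ) = 2.0000
v = R·ω = 2.0000·-0.5000 = -1.0000

v = -1.0000, ω = -0.5000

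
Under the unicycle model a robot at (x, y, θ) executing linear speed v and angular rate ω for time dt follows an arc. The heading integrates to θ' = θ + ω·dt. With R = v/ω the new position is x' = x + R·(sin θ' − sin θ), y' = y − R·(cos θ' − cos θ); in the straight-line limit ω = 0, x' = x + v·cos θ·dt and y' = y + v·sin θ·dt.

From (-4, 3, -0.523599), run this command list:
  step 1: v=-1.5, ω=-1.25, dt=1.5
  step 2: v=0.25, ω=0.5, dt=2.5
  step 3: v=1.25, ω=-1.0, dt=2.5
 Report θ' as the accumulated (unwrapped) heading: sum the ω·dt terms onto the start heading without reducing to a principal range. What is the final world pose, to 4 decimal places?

step 1: θ'=-2.3986 (R=1.2000) → pose (-4.2118, 4.9230, -2.3986)
step 2: θ'=-1.1486 (R=0.5000) → pose (-4.3296, 4.3499, -1.1486)
step 3: θ'=-3.6486 (R=-1.2500) → pose (-6.0768, 2.7449, -3.6486)

(-6.0768, 2.7449, -3.6486)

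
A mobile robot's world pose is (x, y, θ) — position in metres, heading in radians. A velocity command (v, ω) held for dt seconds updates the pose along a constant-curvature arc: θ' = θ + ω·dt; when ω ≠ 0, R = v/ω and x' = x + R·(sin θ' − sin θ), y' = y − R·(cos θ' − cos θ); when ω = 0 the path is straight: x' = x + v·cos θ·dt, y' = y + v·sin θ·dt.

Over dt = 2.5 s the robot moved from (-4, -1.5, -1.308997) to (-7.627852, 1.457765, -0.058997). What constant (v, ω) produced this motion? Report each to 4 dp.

v = -2.0000, ω = 0.5000

Δθ = -0.058997 − -1.308997 = 1.250000
ω = Δθ/dt = 1.250000/2.5 = 0.5000
R = Δx/(sin θ' − sin θ) = -4.0000
v = R·ω = -4.0000·0.5000 = -2.0000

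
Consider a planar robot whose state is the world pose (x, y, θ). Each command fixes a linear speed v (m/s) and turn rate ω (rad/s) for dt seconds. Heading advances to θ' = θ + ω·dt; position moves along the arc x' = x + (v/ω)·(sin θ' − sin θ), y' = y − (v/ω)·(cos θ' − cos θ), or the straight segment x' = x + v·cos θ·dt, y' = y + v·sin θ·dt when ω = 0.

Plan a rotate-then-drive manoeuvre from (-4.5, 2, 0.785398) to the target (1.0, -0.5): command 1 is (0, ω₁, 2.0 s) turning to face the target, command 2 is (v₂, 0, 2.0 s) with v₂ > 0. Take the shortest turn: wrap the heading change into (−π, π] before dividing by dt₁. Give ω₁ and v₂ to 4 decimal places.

ω₁ = -0.6060, v₂ = 3.0208

heading to target = atan2(-0.5−2, 1−-4.5) = -0.4266
Δθ = wrap(-0.4266 − 0.7854) = -1.2120; ω₁ = Δθ/dt₁ = -0.6060
distance = √((1−-4.5)² + (-0.5−2)²) = 6.0415; v₂ = distance/dt₂ = 3.0208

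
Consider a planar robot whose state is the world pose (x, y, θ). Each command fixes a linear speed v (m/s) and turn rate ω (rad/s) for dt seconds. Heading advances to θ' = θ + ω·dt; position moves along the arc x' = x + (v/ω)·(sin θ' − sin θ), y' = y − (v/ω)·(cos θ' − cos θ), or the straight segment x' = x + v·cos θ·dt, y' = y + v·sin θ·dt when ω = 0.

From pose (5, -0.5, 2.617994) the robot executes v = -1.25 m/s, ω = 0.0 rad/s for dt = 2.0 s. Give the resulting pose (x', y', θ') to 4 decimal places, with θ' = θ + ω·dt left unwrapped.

(7.1651, -1.7500, 2.6180)

θ' = 2.6180 + 0.0·2.0 = 2.6180
ω = 0 → straight: x' = 5 + -1.25·cos(2.6180)·2.0 = 7.1651
y' = -0.5 + -1.25·sin(2.6180)·2.0 = -1.7500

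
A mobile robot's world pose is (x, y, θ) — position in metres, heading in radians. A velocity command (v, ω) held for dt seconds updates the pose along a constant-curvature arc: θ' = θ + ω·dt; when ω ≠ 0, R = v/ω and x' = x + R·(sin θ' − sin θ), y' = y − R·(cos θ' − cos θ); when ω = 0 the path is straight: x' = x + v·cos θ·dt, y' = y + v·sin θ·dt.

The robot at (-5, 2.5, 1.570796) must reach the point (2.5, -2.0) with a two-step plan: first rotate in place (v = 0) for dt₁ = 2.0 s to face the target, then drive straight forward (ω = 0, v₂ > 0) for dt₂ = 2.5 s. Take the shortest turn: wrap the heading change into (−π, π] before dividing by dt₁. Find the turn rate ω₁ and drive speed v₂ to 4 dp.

ω₁ = -1.0556, v₂ = 3.4986

heading to target = atan2(-2−2.5, 2.5−-5) = -0.5404
Δθ = wrap(-0.5404 − 1.5708) = -2.1112; ω₁ = Δθ/dt₁ = -1.0556
distance = √((2.5−-5)² + (-2−2.5)²) = 8.7464; v₂ = distance/dt₂ = 3.4986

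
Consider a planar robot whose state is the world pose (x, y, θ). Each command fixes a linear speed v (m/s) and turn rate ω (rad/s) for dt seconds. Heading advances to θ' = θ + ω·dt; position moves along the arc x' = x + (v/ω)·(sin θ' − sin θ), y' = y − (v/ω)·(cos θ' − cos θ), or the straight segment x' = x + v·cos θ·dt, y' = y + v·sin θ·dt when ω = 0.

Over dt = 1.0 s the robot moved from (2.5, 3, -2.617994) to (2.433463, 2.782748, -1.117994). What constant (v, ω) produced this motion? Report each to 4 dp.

v = 0.2500, ω = 1.5000

Δθ = -1.117994 − -2.617994 = 1.500000
ω = Δθ/dt = 1.500000/1.0 = 1.5000
R = −Δy/(cos θ' − cos θ) = 0.1667
v = R·ω = 0.1667·1.5000 = 0.2500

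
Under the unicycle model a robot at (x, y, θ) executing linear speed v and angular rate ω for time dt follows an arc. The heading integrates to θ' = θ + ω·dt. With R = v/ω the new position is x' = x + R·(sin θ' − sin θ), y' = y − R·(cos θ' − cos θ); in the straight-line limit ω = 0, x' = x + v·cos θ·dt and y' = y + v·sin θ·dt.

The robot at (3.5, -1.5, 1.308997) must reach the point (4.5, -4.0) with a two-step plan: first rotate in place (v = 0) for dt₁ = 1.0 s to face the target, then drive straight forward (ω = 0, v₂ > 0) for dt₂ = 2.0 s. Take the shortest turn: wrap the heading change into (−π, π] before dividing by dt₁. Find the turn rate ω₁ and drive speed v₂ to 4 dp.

ω₁ = -2.4993, v₂ = 1.3463

heading to target = atan2(-4−-1.5, 4.5−3.5) = -1.1903
Δθ = wrap(-1.1903 − 1.3090) = -2.4993; ω₁ = Δθ/dt₁ = -2.4993
distance = √((4.5−3.5)² + (-4−-1.5)²) = 2.6926; v₂ = distance/dt₂ = 1.3463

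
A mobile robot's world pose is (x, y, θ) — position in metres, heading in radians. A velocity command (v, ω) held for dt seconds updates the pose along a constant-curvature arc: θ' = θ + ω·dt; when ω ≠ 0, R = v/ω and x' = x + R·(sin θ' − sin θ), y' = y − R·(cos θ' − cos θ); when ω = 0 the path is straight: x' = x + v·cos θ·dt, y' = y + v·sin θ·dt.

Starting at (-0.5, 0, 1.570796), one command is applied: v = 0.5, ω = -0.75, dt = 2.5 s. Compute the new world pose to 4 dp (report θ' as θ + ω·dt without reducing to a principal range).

(0.3664, 0.6361, -0.3042)

θ' = 1.5708 + -0.75·2.5 = -0.3042
R = v/ω = 0.5/-0.75 = -0.6667
x' = -0.5 + -0.6667·(sin -0.3042 − sin 1.5708) = 0.3664
y' = 0 − -0.6667·(cos -0.3042 − cos 1.5708) = 0.6361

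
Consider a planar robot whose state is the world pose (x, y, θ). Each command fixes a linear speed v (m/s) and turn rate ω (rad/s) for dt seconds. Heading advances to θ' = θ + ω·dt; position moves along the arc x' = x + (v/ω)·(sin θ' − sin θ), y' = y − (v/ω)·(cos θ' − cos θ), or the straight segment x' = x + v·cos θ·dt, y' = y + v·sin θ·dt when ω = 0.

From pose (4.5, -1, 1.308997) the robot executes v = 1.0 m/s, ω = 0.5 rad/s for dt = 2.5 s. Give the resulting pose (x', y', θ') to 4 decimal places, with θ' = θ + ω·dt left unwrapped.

θ' = 1.3090 + 0.5·2.5 = 2.5590
R = v/ω = 1.0/0.5 = 2.0000
x' = 4.5 + 2.0000·(sin 2.5590 − sin 1.3090) = 3.6685
y' = -1 − 2.0000·(cos 2.5590 − cos 1.3090) = 1.1877

(3.6685, 1.1877, 2.5590)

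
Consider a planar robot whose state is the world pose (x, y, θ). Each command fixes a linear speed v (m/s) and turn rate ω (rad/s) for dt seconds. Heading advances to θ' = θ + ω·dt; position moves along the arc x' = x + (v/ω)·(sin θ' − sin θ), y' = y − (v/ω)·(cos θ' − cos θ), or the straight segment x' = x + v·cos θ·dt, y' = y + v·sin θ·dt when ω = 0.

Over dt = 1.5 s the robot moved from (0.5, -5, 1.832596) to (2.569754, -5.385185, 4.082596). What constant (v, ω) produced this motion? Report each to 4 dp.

Δθ = 4.082596 − 1.832596 = 2.250000
ω = Δθ/dt = 2.250000/1.5 = 1.5000
R = Δx/(sin θ' − sin θ) = -1.1667
v = R·ω = -1.1667·1.5000 = -1.7500

v = -1.7500, ω = 1.5000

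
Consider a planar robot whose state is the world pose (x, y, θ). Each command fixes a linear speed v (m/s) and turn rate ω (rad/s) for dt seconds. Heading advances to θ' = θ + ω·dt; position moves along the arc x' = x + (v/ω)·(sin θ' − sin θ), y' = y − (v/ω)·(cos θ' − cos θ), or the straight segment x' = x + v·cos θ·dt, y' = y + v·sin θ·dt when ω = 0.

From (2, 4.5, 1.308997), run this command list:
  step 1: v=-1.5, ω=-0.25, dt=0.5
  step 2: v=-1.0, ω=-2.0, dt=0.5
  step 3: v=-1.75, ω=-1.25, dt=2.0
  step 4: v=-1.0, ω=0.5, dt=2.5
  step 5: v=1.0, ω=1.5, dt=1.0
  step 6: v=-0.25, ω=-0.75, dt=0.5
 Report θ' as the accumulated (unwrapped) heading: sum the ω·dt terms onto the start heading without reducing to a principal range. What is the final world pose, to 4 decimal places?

step 1: θ'=1.1840 (R=6.0000) → pose (1.7612, 3.7896, 1.1840)
step 2: θ'=0.1840 (R=0.5000) → pose (1.3896, 3.4866, 0.1840)
step 3: θ'=-2.3160 (R=1.4000) → pose (0.1045, 5.8124, -2.3160)
step 4: θ'=-1.0660 (R=-2.0000) → pose (0.3852, 8.1359, -1.0660)
step 5: θ'=0.4340 (R=0.6667) → pose (1.2490, 7.8534, 0.4340)
step 6: θ'=0.0590 (R=0.3333) → pose (1.1285, 7.8231, 0.0590)

(1.1285, 7.8231, 0.0590)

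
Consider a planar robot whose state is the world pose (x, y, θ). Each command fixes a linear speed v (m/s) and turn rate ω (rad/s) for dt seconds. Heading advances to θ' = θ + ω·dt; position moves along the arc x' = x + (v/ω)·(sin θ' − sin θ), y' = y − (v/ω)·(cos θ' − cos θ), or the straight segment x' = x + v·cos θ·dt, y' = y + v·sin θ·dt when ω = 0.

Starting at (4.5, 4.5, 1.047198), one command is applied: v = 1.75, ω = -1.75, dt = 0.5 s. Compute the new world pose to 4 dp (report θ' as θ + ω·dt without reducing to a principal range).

θ' = 1.0472 + -1.75·0.5 = 0.1722
R = v/ω = 1.75/-1.75 = -1.0000
x' = 4.5 + -1.0000·(sin 0.1722 − sin 1.0472) = 5.1947
y' = 4.5 − -1.0000·(cos 0.1722 − cos 1.0472) = 4.9852

(5.1947, 4.9852, 0.1722)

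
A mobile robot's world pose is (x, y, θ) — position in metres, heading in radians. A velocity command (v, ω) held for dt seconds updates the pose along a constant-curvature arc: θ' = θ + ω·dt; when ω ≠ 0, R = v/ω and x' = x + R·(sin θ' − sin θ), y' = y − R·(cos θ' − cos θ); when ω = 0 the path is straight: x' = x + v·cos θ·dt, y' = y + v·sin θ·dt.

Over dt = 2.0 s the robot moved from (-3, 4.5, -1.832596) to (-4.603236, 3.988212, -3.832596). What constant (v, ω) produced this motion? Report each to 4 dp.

v = 1.0000, ω = -1.0000

Δθ = -3.832596 − -1.832596 = -2.000000
ω = Δθ/dt = -2.000000/2.0 = -1.0000
R = Δx/(sin θ' − sin θ) = -1.0000
v = R·ω = -1.0000·-1.0000 = 1.0000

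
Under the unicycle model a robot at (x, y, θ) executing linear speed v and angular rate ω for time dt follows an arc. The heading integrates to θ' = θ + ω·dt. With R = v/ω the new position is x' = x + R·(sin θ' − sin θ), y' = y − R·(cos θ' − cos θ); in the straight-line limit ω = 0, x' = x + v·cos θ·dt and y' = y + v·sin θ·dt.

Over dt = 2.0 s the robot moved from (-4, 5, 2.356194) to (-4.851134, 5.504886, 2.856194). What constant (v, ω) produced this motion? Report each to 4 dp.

v = 0.5000, ω = 0.2500

Δθ = 2.856194 − 2.356194 = 0.500000
ω = Δθ/dt = 0.500000/2.0 = 0.2500
R = Δx/(sin θ' − sin θ) = 2.0000
v = R·ω = 2.0000·0.2500 = 0.5000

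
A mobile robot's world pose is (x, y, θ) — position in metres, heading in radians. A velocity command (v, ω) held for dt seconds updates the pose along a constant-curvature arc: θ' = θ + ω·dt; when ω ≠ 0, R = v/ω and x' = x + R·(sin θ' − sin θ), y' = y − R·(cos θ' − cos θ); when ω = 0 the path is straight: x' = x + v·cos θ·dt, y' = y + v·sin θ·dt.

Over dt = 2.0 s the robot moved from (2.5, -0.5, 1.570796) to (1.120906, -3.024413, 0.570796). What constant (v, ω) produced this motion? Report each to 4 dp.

Δθ = 0.570796 − 1.570796 = -1.000000
ω = Δθ/dt = -1.000000/2.0 = -0.5000
R = −Δy/(cos θ' − cos θ) = 3.0000
v = R·ω = 3.0000·-0.5000 = -1.5000

v = -1.5000, ω = -0.5000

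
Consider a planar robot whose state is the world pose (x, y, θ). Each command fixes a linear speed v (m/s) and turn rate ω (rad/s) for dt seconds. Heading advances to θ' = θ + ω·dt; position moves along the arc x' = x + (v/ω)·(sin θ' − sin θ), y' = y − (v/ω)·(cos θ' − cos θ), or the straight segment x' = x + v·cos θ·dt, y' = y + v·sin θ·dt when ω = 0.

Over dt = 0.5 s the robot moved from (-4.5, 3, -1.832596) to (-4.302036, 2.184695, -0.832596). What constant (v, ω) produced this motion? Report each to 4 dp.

Δθ = -0.832596 − -1.832596 = 1.000000
ω = Δθ/dt = 1.000000/0.5 = 2.0000
R = −Δy/(cos θ' − cos θ) = 0.8750
v = R·ω = 0.8750·2.0000 = 1.7500

v = 1.7500, ω = 2.0000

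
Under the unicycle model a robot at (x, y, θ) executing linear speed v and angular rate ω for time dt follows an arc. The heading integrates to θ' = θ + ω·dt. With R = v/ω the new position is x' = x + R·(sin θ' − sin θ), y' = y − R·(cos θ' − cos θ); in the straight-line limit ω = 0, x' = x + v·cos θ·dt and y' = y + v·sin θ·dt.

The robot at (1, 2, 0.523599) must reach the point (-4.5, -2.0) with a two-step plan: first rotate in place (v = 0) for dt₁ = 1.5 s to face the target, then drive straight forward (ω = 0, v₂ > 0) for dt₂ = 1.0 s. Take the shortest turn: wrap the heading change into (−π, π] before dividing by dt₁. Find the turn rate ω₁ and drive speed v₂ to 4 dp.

heading to target = atan2(-2−2, -4.5−1) = -2.5128
Δθ = wrap(-2.5128 − 0.5236) = -3.0364; ω₁ = Δθ/dt₁ = -2.0243
distance = √((-4.5−1)² + (-2−2)²) = 6.8007; v₂ = distance/dt₂ = 6.8007

ω₁ = -2.0243, v₂ = 6.8007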